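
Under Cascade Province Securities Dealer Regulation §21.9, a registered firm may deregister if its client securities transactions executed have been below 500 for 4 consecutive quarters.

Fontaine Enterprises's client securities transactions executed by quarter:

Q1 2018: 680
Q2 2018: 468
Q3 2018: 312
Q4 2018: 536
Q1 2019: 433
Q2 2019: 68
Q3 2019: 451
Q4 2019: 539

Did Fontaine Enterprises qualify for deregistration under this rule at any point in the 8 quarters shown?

Quarters below 500: Q2 2018, Q3 2018, Q1 2019, Q2 2019, Q3 2019.
Longest run of consecutive quarters below the threshold: 3.
3 < 4, so Fontaine Enterprises never became eligible.

No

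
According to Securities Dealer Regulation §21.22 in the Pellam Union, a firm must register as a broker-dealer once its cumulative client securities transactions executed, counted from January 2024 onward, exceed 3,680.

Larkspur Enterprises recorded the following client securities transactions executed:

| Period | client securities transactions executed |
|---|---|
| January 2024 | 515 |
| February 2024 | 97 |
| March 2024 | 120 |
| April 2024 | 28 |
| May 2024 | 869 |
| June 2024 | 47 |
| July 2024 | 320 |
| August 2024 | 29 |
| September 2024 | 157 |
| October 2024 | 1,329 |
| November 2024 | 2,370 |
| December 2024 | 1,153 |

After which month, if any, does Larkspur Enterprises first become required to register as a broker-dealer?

Through January 2024: 515
Through February 2024: 612
Through March 2024: 732
Through April 2024: 760
Through May 2024: 1,629
Through June 2024: 1,676
Through July 2024: 1,996
Through August 2024: 2,025
Through September 2024: 2,182
Through October 2024: 3,511
Through November 2024: 5,881 ← exceeds threshold

November 2024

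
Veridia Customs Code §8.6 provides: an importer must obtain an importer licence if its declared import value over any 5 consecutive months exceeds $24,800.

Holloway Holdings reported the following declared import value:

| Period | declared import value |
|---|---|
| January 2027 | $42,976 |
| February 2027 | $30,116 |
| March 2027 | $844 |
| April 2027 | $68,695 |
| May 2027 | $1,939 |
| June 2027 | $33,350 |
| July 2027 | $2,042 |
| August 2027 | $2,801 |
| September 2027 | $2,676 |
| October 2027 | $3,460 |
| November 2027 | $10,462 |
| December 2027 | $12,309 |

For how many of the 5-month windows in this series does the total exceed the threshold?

7

January 2027–May 2027: $42,976 + $30,116 + $844 + $68,695 + $1,939 = $144,570 (over)
February 2027–June 2027: $30,116 + $844 + $68,695 + $1,939 + $33,350 = $134,944 (over)
March 2027–July 2027: $844 + $68,695 + $1,939 + $33,350 + $2,042 = $106,870 (over)
April 2027–August 2027: $68,695 + $1,939 + $33,350 + $2,042 + $2,801 = $108,827 (over)
May 2027–September 2027: $1,939 + $33,350 + $2,042 + $2,801 + $2,676 = $42,808 (over)
June 2027–October 2027: $33,350 + $2,042 + $2,801 + $2,676 + $3,460 = $44,329 (over)
July 2027–November 2027: $2,042 + $2,801 + $2,676 + $3,460 + $10,462 = $21,441 (under)
August 2027–December 2027: $2,801 + $2,676 + $3,460 + $10,462 + $12,309 = $31,708 (over)
7 windows exceed the threshold.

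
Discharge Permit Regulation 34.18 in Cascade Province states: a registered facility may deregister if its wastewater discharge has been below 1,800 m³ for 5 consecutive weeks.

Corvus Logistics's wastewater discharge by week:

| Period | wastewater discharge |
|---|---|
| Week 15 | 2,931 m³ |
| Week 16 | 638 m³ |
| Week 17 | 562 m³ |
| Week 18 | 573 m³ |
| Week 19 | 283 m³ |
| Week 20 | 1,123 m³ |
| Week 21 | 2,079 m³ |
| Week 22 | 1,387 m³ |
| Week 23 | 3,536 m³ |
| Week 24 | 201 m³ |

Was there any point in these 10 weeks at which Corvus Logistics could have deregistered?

Weeks below 1,800 m³: Week 16, Week 17, Week 18, Week 19, Week 20, Week 22, Week 24.
Longest run of consecutive weeks below the threshold: 5.
5 ≥ 5, so Corvus Logistics became eligible.

Yes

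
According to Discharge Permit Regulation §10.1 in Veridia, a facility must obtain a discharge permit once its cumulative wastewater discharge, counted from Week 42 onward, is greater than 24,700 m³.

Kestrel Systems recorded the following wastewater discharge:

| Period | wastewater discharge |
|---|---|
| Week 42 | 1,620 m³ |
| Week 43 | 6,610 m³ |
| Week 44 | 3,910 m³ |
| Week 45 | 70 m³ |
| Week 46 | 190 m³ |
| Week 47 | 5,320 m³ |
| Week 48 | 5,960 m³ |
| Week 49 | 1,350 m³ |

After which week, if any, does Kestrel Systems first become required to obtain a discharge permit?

Week 49

Through Week 42: 1,620 m³
Through Week 43: 8,230 m³
Through Week 44: 12,140 m³
Through Week 45: 12,210 m³
Through Week 46: 12,400 m³
Through Week 47: 17,720 m³
Through Week 48: 23,680 m³
Through Week 49: 25,030 m³ ← exceeds threshold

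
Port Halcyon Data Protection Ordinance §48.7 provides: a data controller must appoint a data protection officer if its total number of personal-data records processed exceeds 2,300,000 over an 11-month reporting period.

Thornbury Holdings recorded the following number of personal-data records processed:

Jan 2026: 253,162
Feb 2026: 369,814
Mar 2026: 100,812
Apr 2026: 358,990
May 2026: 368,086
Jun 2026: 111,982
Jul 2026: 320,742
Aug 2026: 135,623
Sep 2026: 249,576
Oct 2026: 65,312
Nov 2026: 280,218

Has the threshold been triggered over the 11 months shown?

Total number of personal-data records processed: 253,162 + 369,814 + 100,812 + 358,990 + 368,086 + 111,982 + 320,742 + 135,623 + 249,576 + 65,312 + 280,218 = 2,614,317.
2,614,317 > 2,300,000, so the threshold is exceeded.

Yes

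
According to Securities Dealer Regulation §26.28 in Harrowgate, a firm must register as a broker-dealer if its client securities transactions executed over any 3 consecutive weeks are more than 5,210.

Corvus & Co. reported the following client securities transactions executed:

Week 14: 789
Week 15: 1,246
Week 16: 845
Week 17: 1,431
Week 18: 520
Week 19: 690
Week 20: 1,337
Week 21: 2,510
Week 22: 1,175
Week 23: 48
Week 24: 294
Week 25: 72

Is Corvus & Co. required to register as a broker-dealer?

Week 14–Week 16: 789 + 1,246 + 845 = 2,880 (under)
Week 15–Week 17: 1,246 + 845 + 1,431 = 3,522 (under)
Week 16–Week 18: 845 + 1,431 + 520 = 2,796 (under)
Week 17–Week 19: 1,431 + 520 + 690 = 2,641 (under)
Week 18–Week 20: 520 + 690 + 1,337 = 2,547 (under)
Week 19–Week 21: 690 + 1,337 + 2,510 = 4,537 (under)
Week 20–Week 22: 1,337 + 2,510 + 1,175 = 5,022 (under)
Week 21–Week 23: 2,510 + 1,175 + 48 = 3,733 (under)
Week 22–Week 24: 1,175 + 48 + 294 = 1,517 (under)
Week 23–Week 25: 48 + 294 + 72 = 414 (under)
No window exceeds 5,210.

No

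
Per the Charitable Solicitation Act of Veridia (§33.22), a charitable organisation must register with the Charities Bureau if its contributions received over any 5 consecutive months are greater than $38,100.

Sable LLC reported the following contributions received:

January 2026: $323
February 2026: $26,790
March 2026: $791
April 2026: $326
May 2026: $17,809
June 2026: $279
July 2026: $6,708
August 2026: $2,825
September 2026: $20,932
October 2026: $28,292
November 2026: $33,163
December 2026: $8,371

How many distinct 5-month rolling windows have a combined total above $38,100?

6

January 2026–May 2026: $323 + $26,790 + $791 + $326 + $17,809 = $46,039 (over)
February 2026–June 2026: $26,790 + $791 + $326 + $17,809 + $279 = $45,995 (over)
March 2026–July 2026: $791 + $326 + $17,809 + $279 + $6,708 = $25,913 (under)
April 2026–August 2026: $326 + $17,809 + $279 + $6,708 + $2,825 = $27,947 (under)
May 2026–September 2026: $17,809 + $279 + $6,708 + $2,825 + $20,932 = $48,553 (over)
June 2026–October 2026: $279 + $6,708 + $2,825 + $20,932 + $28,292 = $59,036 (over)
July 2026–November 2026: $6,708 + $2,825 + $20,932 + $28,292 + $33,163 = $91,920 (over)
August 2026–December 2026: $2,825 + $20,932 + $28,292 + $33,163 + $8,371 = $93,583 (over)
6 windows exceed the threshold.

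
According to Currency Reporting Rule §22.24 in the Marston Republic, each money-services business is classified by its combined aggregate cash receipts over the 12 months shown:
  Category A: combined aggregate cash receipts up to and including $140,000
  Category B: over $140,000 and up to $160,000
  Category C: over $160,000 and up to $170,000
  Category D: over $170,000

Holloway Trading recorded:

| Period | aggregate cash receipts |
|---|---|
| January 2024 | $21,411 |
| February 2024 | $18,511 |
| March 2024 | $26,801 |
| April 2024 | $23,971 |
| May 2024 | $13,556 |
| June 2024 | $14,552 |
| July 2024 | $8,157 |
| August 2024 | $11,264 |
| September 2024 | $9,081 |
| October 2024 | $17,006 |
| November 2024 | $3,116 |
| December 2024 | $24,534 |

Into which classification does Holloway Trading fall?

Category D

Combined aggregate cash receipts: $21,411 + $18,511 + $26,801 + $23,971 + $13,556 + $14,552 + $8,157 + $11,264 + $9,081 + $17,006 + $3,116 + $24,534 = $191,960.
$191,960 > $170,000, so Category D applies.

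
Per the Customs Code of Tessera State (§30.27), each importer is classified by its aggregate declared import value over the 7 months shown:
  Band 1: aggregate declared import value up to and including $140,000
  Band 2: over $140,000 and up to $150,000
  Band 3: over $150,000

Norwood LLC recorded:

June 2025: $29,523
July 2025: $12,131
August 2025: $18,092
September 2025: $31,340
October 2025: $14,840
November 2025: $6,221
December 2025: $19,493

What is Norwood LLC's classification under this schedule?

Aggregate declared import value: $29,523 + $12,131 + $18,092 + $31,340 + $14,840 + $6,221 + $19,493 = $131,640.
$131,640 ≤ $140,000, so Band 1 applies.

Band 1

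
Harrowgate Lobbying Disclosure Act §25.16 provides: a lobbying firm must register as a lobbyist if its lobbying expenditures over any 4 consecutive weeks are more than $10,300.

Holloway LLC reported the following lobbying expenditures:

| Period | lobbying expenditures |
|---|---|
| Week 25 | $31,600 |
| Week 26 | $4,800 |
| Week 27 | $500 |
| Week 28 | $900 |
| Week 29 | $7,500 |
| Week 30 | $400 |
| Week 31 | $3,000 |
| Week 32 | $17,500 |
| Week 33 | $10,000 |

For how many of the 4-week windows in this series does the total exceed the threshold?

Week 25–Week 28: $31,600 + $4,800 + $500 + $900 = $37,800 (over)
Week 26–Week 29: $4,800 + $500 + $900 + $7,500 = $13,700 (over)
Week 27–Week 30: $500 + $900 + $7,500 + $400 = $9,300 (under)
Week 28–Week 31: $900 + $7,500 + $400 + $3,000 = $11,800 (over)
Week 29–Week 32: $7,500 + $400 + $3,000 + $17,500 = $28,400 (over)
Week 30–Week 33: $400 + $3,000 + $17,500 + $10,000 = $30,900 (over)
5 windows exceed the threshold.

5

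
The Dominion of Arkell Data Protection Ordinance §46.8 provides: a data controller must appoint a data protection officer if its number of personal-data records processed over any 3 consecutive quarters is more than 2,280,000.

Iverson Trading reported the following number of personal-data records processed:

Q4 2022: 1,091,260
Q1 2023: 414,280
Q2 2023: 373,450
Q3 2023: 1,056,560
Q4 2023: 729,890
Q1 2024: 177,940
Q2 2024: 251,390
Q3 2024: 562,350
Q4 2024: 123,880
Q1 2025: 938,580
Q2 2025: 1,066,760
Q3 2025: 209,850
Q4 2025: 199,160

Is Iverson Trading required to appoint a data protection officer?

No

Q4 2022–Q2 2023: 1,091,260 + 414,280 + 373,450 = 1,878,990 (under)
Q1 2023–Q3 2023: 414,280 + 373,450 + 1,056,560 = 1,844,290 (under)
Q2 2023–Q4 2023: 373,450 + 1,056,560 + 729,890 = 2,159,900 (under)
Q3 2023–Q1 2024: 1,056,560 + 729,890 + 177,940 = 1,964,390 (under)
Q4 2023–Q2 2024: 729,890 + 177,940 + 251,390 = 1,159,220 (under)
Q1 2024–Q3 2024: 177,940 + 251,390 + 562,350 = 991,680 (under)
Q2 2024–Q4 2024: 251,390 + 562,350 + 123,880 = 937,620 (under)
Q3 2024–Q1 2025: 562,350 + 123,880 + 938,580 = 1,624,810 (under)
Q4 2024–Q2 2025: 123,880 + 938,580 + 1,066,760 = 2,129,220 (under)
Q1 2025–Q3 2025: 938,580 + 1,066,760 + 209,850 = 2,215,190 (under)
Q2 2025–Q4 2025: 1,066,760 + 209,850 + 199,160 = 1,475,770 (under)
No window exceeds 2,280,000.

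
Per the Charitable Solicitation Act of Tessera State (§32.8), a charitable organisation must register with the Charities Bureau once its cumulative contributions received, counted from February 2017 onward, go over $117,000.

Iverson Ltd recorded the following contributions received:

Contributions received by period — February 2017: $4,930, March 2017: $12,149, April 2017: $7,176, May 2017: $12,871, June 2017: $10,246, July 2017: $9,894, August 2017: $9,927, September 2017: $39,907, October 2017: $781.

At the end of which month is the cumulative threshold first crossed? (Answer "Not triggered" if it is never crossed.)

Not triggered

Through February 2017: $4,930
Through March 2017: $17,079
Through April 2017: $24,255
Through May 2017: $37,126
Through June 2017: $47,372
Through July 2017: $57,266
Through August 2017: $67,193
Through September 2017: $107,100
Through October 2017: $107,881
Final cumulative total $107,881 ≤ $117,000; the threshold is never exceeded.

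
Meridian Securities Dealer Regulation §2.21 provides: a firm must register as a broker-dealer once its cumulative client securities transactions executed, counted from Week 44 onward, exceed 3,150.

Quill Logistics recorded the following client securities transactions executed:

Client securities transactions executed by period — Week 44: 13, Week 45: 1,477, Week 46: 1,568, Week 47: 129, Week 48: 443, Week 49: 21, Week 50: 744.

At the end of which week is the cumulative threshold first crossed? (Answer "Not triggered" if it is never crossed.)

Week 47

Through Week 44: 13
Through Week 45: 1,490
Through Week 46: 3,058
Through Week 47: 3,187 ← exceeds threshold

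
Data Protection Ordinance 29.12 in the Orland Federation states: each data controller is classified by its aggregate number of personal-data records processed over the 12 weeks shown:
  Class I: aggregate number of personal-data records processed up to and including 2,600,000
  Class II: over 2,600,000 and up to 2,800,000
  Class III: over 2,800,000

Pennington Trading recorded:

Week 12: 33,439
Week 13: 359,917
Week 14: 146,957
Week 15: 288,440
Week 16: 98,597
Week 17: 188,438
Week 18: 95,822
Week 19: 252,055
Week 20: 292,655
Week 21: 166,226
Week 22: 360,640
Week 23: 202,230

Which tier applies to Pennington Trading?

Class I

Aggregate number of personal-data records processed: 33,439 + 359,917 + 146,957 + 288,440 + 98,597 + 188,438 + 95,822 + 252,055 + 292,655 + 166,226 + 360,640 + 202,230 = 2,485,416.
2,485,416 ≤ 2,600,000, so Class I applies.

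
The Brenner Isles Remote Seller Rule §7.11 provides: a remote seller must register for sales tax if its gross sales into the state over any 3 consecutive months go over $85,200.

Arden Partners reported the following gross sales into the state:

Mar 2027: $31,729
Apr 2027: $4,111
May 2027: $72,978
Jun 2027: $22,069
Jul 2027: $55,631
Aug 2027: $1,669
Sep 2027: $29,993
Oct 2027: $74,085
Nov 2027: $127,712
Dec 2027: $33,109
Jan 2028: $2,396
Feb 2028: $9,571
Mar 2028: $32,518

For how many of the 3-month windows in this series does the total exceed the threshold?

Mar 2027–May 2027: $31,729 + $4,111 + $72,978 = $108,818 (over)
Apr 2027–Jun 2027: $4,111 + $72,978 + $22,069 = $99,158 (over)
May 2027–Jul 2027: $72,978 + $22,069 + $55,631 = $150,678 (over)
Jun 2027–Aug 2027: $22,069 + $55,631 + $1,669 = $79,369 (under)
Jul 2027–Sep 2027: $55,631 + $1,669 + $29,993 = $87,293 (over)
Aug 2027–Oct 2027: $1,669 + $29,993 + $74,085 = $105,747 (over)
Sep 2027–Nov 2027: $29,993 + $74,085 + $127,712 = $231,790 (over)
Oct 2027–Dec 2027: $74,085 + $127,712 + $33,109 = $234,906 (over)
Nov 2027–Jan 2028: $127,712 + $33,109 + $2,396 = $163,217 (over)
Dec 2027–Feb 2028: $33,109 + $2,396 + $9,571 = $45,076 (under)
Jan 2028–Mar 2028: $2,396 + $9,571 + $32,518 = $44,485 (under)
8 windows exceed the threshold.

8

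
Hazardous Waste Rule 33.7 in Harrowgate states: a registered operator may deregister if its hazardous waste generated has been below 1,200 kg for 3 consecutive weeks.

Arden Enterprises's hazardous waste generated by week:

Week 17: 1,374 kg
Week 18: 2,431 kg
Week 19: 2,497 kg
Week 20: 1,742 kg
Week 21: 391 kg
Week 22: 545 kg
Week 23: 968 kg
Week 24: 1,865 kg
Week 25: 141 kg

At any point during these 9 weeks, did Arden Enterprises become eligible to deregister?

Weeks below 1,200 kg: Week 21, Week 22, Week 23, Week 25.
Longest run of consecutive weeks below the threshold: 3.
3 ≥ 3, so Arden Enterprises became eligible.

Yes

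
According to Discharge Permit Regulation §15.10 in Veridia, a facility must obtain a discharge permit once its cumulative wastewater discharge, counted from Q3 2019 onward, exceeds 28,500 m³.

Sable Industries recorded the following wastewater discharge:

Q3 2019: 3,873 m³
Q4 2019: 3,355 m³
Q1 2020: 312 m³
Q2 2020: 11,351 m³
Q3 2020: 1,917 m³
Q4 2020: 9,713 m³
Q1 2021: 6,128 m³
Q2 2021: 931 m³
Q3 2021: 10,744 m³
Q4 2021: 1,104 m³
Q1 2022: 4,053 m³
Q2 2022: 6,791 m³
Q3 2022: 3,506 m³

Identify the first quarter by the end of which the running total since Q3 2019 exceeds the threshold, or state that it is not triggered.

Q4 2020

Through Q3 2019: 3,873 m³
Through Q4 2019: 7,228 m³
Through Q1 2020: 7,540 m³
Through Q2 2020: 18,891 m³
Through Q3 2020: 20,808 m³
Through Q4 2020: 30,521 m³ ← exceeds threshold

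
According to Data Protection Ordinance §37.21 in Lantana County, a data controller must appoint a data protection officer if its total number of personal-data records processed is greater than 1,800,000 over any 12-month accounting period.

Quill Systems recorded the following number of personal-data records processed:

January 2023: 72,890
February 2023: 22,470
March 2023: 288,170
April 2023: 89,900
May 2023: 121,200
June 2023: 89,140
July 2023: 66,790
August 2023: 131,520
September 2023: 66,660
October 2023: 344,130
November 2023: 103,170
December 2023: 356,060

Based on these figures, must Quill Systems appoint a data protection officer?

Total number of personal-data records processed: 72,890 + 22,470 + 288,170 + 89,900 + 121,200 + 89,140 + 66,790 + 131,520 + 66,660 + 344,130 + 103,170 + 356,060 = 1,752,100.
1,752,100 ≤ 1,800,000, so the threshold is not exceeded.

No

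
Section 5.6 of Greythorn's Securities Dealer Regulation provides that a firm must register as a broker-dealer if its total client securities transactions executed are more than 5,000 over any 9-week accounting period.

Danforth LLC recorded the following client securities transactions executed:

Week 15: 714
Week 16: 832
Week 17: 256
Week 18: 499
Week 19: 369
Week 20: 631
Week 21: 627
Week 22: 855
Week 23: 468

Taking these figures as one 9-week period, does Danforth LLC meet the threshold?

Total client securities transactions executed: 714 + 832 + 256 + 499 + 369 + 631 + 627 + 855 + 468 = 5,251.
5,251 > 5,000, so the threshold is exceeded.

Yes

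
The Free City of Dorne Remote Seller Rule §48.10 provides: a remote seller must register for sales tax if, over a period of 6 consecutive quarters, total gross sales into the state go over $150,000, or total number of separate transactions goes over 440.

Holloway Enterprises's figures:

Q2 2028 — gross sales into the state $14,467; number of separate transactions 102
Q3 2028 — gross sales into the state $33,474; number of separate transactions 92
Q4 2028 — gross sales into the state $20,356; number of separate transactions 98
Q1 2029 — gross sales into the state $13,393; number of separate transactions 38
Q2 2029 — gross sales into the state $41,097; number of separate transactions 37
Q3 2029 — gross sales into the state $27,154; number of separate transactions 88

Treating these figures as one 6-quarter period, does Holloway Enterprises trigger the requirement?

Yes

Total gross sales into the state: $14,467 + $33,474 + $20,356 + $13,393 + $41,097 + $27,154 = $149,941 (≤ $150,000).
Total number of separate transactions: 102 + 92 + 98 + 38 + 37 + 88 = 455 (> 440).
The test is 'or': at least one threshold is exceeded.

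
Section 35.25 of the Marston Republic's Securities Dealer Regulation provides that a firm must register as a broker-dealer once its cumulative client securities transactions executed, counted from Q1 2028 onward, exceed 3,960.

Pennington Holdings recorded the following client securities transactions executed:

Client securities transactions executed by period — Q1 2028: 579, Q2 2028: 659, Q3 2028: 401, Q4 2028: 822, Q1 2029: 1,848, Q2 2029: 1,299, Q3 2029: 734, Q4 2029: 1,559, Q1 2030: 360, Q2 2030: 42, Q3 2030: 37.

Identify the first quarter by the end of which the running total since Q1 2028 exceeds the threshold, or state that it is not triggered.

Through Q1 2028: 579
Through Q2 2028: 1,238
Through Q3 2028: 1,639
Through Q4 2028: 2,461
Through Q1 2029: 4,309 ← exceeds threshold

Q1 2029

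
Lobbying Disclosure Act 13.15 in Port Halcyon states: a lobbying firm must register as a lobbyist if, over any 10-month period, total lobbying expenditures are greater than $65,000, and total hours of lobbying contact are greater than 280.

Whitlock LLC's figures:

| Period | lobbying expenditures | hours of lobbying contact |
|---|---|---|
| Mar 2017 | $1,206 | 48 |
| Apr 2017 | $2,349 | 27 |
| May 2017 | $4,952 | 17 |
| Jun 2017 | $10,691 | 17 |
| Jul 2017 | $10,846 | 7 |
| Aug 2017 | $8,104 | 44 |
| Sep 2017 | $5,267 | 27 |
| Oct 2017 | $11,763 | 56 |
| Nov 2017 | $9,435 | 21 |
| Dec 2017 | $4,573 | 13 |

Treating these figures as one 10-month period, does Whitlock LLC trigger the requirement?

No

Total lobbying expenditures: $1,206 + $2,349 + $4,952 + $10,691 + $10,846 + $8,104 + $5,267 + $11,763 + $9,435 + $4,573 = $69,186 (> $65,000).
Total hours of lobbying contact: 48 + 27 + 17 + 17 + 7 + 44 + 27 + 56 + 21 + 13 = 277 (≤ 280).
The test is 'and': the rule requires both, and at least one is not exceeded.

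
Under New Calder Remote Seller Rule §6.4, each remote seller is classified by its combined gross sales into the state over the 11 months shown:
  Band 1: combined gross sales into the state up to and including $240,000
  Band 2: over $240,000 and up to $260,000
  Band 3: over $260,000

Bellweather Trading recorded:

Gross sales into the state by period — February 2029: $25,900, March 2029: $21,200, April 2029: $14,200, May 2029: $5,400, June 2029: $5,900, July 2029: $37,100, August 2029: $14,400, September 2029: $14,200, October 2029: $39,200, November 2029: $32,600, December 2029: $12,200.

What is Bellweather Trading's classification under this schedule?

Combined gross sales into the state: $25,900 + $21,200 + $14,200 + $5,400 + $5,900 + $37,100 + $14,400 + $14,200 + $39,200 + $32,600 + $12,200 = $222,300.
$222,300 ≤ $240,000, so Band 1 applies.

Band 1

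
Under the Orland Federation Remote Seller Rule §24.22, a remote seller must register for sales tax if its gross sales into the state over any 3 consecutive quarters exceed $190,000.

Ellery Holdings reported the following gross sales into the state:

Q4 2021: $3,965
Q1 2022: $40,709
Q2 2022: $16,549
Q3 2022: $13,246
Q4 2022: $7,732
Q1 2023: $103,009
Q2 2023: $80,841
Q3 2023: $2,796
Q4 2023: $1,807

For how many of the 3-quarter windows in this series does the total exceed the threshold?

Q4 2021–Q2 2022: $3,965 + $40,709 + $16,549 = $61,223 (under)
Q1 2022–Q3 2022: $40,709 + $16,549 + $13,246 = $70,504 (under)
Q2 2022–Q4 2022: $16,549 + $13,246 + $7,732 = $37,527 (under)
Q3 2022–Q1 2023: $13,246 + $7,732 + $103,009 = $123,987 (under)
Q4 2022–Q2 2023: $7,732 + $103,009 + $80,841 = $191,582 (over)
Q1 2023–Q3 2023: $103,009 + $80,841 + $2,796 = $186,646 (under)
Q2 2023–Q4 2023: $80,841 + $2,796 + $1,807 = $85,444 (under)
1 window exceeds the threshold.

1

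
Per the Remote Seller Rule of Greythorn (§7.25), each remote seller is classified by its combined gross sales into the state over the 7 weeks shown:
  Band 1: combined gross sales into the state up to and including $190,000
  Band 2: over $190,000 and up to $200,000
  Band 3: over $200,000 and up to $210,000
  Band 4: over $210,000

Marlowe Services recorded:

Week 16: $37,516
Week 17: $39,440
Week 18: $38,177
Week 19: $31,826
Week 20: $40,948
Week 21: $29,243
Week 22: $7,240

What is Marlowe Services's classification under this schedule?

Band 4

Combined gross sales into the state: $37,516 + $39,440 + $38,177 + $31,826 + $40,948 + $29,243 + $7,240 = $224,390.
$224,390 > $210,000, so Band 4 applies.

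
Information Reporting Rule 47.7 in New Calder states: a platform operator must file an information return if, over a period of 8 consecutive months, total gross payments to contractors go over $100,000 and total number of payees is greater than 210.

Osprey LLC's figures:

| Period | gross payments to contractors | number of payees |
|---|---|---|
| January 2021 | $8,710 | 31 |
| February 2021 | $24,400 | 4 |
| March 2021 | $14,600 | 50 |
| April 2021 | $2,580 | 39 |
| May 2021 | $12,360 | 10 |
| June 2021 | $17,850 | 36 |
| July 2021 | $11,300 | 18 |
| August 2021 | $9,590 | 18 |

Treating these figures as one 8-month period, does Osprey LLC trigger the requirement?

No

Total gross payments to contractors: $8,710 + $24,400 + $14,600 + $2,580 + $12,360 + $17,850 + $11,300 + $9,590 = $101,390 (> $100,000).
Total number of payees: 31 + 4 + 50 + 39 + 10 + 36 + 18 + 18 = 206 (≤ 210).
The test is 'and': the rule requires both, and at least one is not exceeded.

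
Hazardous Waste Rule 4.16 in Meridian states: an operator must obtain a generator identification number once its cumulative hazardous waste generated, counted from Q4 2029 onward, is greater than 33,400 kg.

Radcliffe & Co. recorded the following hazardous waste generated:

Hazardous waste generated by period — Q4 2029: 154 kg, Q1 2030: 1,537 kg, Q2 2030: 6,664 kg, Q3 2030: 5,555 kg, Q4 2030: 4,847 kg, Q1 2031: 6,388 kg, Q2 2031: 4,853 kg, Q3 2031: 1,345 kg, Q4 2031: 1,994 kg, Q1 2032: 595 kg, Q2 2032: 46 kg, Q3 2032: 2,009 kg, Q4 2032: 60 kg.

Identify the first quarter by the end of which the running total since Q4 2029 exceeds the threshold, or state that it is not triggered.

Through Q4 2029: 154 kg
Through Q1 2030: 1,691 kg
Through Q2 2030: 8,355 kg
Through Q3 2030: 13,910 kg
Through Q4 2030: 18,757 kg
Through Q1 2031: 25,145 kg
Through Q2 2031: 29,998 kg
Through Q3 2031: 31,343 kg
Through Q4 2031: 33,337 kg
Through Q1 2032: 33,932 kg ← exceeds threshold

Q1 2032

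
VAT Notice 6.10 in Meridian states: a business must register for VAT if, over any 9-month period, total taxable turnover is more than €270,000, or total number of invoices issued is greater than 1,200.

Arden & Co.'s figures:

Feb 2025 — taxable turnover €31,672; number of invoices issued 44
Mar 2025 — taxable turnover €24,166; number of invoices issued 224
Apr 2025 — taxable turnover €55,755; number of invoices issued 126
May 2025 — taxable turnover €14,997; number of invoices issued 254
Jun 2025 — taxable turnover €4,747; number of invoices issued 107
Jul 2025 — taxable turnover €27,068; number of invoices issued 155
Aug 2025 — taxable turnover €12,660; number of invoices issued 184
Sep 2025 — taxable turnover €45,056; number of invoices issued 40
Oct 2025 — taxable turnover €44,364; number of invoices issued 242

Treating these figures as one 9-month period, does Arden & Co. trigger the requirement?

Total taxable turnover: €31,672 + €24,166 + €55,755 + €14,997 + €4,747 + €27,068 + €12,660 + €45,056 + €44,364 = €260,485 (≤ €270,000).
Total number of invoices issued: 44 + 224 + 126 + 254 + 107 + 155 + 184 + 40 + 242 = 1,376 (> 1,200).
The test is 'or': at least one threshold is exceeded.

Yes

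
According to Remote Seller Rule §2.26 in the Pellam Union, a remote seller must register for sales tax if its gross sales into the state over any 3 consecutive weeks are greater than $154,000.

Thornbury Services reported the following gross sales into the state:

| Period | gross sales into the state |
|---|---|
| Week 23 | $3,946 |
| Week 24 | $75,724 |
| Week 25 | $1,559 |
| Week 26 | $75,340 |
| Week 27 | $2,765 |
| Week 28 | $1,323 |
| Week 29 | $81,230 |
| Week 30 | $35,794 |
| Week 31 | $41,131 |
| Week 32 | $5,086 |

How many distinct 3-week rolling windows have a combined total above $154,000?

1

Week 23–Week 25: $3,946 + $75,724 + $1,559 = $81,229 (under)
Week 24–Week 26: $75,724 + $1,559 + $75,340 = $152,623 (under)
Week 25–Week 27: $1,559 + $75,340 + $2,765 = $79,664 (under)
Week 26–Week 28: $75,340 + $2,765 + $1,323 = $79,428 (under)
Week 27–Week 29: $2,765 + $1,323 + $81,230 = $85,318 (under)
Week 28–Week 30: $1,323 + $81,230 + $35,794 = $118,347 (under)
Week 29–Week 31: $81,230 + $35,794 + $41,131 = $158,155 (over)
Week 30–Week 32: $35,794 + $41,131 + $5,086 = $82,011 (under)
1 window exceeds the threshold.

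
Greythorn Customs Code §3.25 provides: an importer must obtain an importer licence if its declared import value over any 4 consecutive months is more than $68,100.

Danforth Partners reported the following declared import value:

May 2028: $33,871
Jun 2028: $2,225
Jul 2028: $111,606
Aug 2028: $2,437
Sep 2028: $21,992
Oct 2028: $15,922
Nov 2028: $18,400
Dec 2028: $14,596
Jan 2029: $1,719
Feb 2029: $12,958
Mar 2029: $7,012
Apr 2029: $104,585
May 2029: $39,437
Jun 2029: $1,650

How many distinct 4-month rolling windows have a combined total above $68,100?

May 2028–Aug 2028: $33,871 + $2,225 + $111,606 + $2,437 = $150,139 (over)
Jun 2028–Sep 2028: $2,225 + $111,606 + $2,437 + $21,992 = $138,260 (over)
Jul 2028–Oct 2028: $111,606 + $2,437 + $21,992 + $15,922 = $151,957 (over)
Aug 2028–Nov 2028: $2,437 + $21,992 + $15,922 + $18,400 = $58,751 (under)
Sep 2028–Dec 2028: $21,992 + $15,922 + $18,400 + $14,596 = $70,910 (over)
Oct 2028–Jan 2029: $15,922 + $18,400 + $14,596 + $1,719 = $50,637 (under)
Nov 2028–Feb 2029: $18,400 + $14,596 + $1,719 + $12,958 = $47,673 (under)
Dec 2028–Mar 2029: $14,596 + $1,719 + $12,958 + $7,012 = $36,285 (under)
Jan 2029–Apr 2029: $1,719 + $12,958 + $7,012 + $104,585 = $126,274 (over)
Feb 2029–May 2029: $12,958 + $7,012 + $104,585 + $39,437 = $163,992 (over)
Mar 2029–Jun 2029: $7,012 + $104,585 + $39,437 + $1,650 = $152,684 (over)
7 windows exceed the threshold.

7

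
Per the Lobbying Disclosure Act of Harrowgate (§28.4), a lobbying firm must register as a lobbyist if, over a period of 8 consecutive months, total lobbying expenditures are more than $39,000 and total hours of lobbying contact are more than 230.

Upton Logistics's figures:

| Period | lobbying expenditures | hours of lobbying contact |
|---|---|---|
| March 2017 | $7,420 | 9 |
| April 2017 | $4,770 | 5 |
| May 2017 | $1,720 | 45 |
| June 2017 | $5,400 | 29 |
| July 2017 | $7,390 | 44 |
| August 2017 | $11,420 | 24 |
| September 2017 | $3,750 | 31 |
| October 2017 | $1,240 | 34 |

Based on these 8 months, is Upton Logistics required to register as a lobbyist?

No

Total lobbying expenditures: $7,420 + $4,770 + $1,720 + $5,400 + $7,390 + $11,420 + $3,750 + $1,240 = $43,110 (> $39,000).
Total hours of lobbying contact: 9 + 5 + 45 + 29 + 44 + 24 + 31 + 34 = 221 (≤ 230).
The test is 'and': the rule requires both, and at least one is not exceeded.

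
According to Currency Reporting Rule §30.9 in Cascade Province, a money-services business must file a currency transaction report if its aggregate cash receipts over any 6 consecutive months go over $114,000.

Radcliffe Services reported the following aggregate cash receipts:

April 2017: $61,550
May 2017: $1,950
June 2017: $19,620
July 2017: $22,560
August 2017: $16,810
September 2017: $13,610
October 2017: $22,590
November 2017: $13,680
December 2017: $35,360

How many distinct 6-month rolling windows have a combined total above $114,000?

April 2017–September 2017: $61,550 + $1,950 + $19,620 + $22,560 + $16,810 + $13,610 = $136,100 (over)
May 2017–October 2017: $1,950 + $19,620 + $22,560 + $16,810 + $13,610 + $22,590 = $97,140 (under)
June 2017–November 2017: $19,620 + $22,560 + $16,810 + $13,610 + $22,590 + $13,680 = $108,870 (under)
July 2017–December 2017: $22,560 + $16,810 + $13,610 + $22,590 + $13,680 + $35,360 = $124,610 (over)
2 windows exceed the threshold.

2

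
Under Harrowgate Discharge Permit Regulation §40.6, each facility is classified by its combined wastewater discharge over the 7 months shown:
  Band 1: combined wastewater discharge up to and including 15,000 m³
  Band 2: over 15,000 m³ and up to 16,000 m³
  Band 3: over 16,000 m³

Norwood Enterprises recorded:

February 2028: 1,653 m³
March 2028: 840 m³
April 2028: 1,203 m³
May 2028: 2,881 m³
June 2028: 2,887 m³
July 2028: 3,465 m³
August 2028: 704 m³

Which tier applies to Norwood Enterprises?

Band 1

Combined wastewater discharge: 1,653 m³ + 840 m³ + 1,203 m³ + 2,881 m³ + 2,887 m³ + 3,465 m³ + 704 m³ = 13,633 m³.
13,633 m³ ≤ 15,000 m³, so Band 1 applies.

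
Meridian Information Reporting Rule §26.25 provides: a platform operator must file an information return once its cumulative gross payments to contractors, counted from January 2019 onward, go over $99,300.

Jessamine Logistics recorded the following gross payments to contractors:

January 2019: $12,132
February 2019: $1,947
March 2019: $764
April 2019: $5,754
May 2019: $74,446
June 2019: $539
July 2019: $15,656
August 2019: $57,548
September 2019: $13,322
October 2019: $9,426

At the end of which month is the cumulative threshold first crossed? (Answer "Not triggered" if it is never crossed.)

Through January 2019: $12,132
Through February 2019: $14,079
Through March 2019: $14,843
Through April 2019: $20,597
Through May 2019: $95,043
Through June 2019: $95,582
Through July 2019: $111,238 ← exceeds threshold

July 2019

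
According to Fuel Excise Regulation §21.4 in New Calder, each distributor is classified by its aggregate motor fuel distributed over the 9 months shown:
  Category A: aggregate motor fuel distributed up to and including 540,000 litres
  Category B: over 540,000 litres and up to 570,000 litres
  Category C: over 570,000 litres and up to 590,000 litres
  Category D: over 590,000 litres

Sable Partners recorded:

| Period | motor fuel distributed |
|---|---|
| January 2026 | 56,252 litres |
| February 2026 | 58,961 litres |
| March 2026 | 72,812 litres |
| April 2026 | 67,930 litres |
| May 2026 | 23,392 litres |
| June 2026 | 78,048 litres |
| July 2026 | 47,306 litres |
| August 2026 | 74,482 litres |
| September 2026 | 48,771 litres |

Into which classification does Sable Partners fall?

Category A

Aggregate motor fuel distributed: 56,252 litres + 58,961 litres + 72,812 litres + 67,930 litres + 23,392 litres + 78,048 litres + 47,306 litres + 74,482 litres + 48,771 litres = 527,954 litres.
527,954 litres ≤ 540,000 litres, so Category A applies.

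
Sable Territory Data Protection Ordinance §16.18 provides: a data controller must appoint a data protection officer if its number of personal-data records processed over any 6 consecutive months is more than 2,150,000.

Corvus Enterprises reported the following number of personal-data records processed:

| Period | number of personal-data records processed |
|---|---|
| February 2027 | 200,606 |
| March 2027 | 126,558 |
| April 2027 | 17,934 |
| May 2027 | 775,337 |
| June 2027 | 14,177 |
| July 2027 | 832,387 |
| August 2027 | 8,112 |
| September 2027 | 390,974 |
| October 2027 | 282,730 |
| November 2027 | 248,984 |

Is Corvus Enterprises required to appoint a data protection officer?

February 2027–July 2027: 200,606 + 126,558 + 17,934 + 775,337 + 14,177 + 832,387 = 1,966,999 (under)
March 2027–August 2027: 126,558 + 17,934 + 775,337 + 14,177 + 832,387 + 8,112 = 1,774,505 (under)
April 2027–September 2027: 17,934 + 775,337 + 14,177 + 832,387 + 8,112 + 390,974 = 2,038,921 (under)
May 2027–October 2027: 775,337 + 14,177 + 832,387 + 8,112 + 390,974 + 282,730 = 2,303,717 (over)
June 2027–November 2027: 14,177 + 832,387 + 8,112 + 390,974 + 282,730 + 248,984 = 1,777,364 (under)
At least one window exceeds 2,150,000.

Yes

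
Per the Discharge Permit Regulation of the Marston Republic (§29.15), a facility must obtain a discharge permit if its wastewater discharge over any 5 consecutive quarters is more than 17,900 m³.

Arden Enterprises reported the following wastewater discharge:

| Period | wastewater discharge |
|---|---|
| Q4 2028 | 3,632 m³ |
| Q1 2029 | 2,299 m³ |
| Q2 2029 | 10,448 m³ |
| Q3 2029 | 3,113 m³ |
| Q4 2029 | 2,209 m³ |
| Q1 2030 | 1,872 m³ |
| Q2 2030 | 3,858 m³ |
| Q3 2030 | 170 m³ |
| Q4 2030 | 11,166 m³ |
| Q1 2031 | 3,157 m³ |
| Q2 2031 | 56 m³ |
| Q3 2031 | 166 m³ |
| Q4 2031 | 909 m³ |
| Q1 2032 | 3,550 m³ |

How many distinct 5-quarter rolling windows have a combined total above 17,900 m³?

6

Q4 2028–Q4 2029: 3,632 m³ + 2,299 m³ + 10,448 m³ + 3,113 m³ + 2,209 m³ = 21,701 m³ (over)
Q1 2029–Q1 2030: 2,299 m³ + 10,448 m³ + 3,113 m³ + 2,209 m³ + 1,872 m³ = 19,941 m³ (over)
Q2 2029–Q2 2030: 10,448 m³ + 3,113 m³ + 2,209 m³ + 1,872 m³ + 3,858 m³ = 21,500 m³ (over)
Q3 2029–Q3 2030: 3,113 m³ + 2,209 m³ + 1,872 m³ + 3,858 m³ + 170 m³ = 11,222 m³ (under)
Q4 2029–Q4 2030: 2,209 m³ + 1,872 m³ + 3,858 m³ + 170 m³ + 11,166 m³ = 19,275 m³ (over)
Q1 2030–Q1 2031: 1,872 m³ + 3,858 m³ + 170 m³ + 11,166 m³ + 3,157 m³ = 20,223 m³ (over)
Q2 2030–Q2 2031: 3,858 m³ + 170 m³ + 11,166 m³ + 3,157 m³ + 56 m³ = 18,407 m³ (over)
Q3 2030–Q3 2031: 170 m³ + 11,166 m³ + 3,157 m³ + 56 m³ + 166 m³ = 14,715 m³ (under)
Q4 2030–Q4 2031: 11,166 m³ + 3,157 m³ + 56 m³ + 166 m³ + 909 m³ = 15,454 m³ (under)
Q1 2031–Q1 2032: 3,157 m³ + 56 m³ + 166 m³ + 909 m³ + 3,550 m³ = 7,838 m³ (under)
6 windows exceed the threshold.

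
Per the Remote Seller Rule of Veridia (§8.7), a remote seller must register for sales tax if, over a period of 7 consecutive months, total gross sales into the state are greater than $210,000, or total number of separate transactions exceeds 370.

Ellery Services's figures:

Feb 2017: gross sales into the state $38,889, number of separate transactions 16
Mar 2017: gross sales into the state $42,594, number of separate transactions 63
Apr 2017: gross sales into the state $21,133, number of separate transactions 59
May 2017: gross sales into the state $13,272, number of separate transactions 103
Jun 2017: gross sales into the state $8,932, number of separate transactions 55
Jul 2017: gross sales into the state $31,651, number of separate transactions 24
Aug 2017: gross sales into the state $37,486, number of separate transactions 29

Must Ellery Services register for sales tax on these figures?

Total gross sales into the state: $38,889 + $42,594 + $21,133 + $13,272 + $8,932 + $31,651 + $37,486 = $193,957 (≤ $210,000).
Total number of separate transactions: 16 + 63 + 59 + 103 + 55 + 24 + 29 = 349 (≤ 370).
The test is 'or': neither threshold is exceeded.

No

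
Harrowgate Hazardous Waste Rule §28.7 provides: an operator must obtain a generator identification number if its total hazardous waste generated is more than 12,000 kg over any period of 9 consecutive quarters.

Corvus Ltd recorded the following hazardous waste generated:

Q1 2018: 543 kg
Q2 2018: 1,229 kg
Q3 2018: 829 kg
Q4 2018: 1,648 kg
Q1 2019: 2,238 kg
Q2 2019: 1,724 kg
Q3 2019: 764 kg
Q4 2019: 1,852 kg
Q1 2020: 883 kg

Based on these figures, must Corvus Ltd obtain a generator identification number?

No

Total hazardous waste generated: 543 kg + 1,229 kg + 829 kg + 1,648 kg + 2,238 kg + 1,724 kg + 764 kg + 1,852 kg + 883 kg = 11,710 kg.
11,710 kg ≤ 12,000 kg, so the threshold is not exceeded.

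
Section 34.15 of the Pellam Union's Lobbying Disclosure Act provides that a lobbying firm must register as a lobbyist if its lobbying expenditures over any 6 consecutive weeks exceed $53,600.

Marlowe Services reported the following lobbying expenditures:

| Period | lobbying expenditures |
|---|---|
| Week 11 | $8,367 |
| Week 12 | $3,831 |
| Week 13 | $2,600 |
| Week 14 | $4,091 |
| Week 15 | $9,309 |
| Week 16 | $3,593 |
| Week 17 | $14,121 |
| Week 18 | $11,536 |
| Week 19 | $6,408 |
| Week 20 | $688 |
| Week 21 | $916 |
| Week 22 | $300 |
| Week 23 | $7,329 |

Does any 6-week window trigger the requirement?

Week 11–Week 16: $8,367 + $3,831 + $2,600 + $4,091 + $9,309 + $3,593 = $31,791 (under)
Week 12–Week 17: $3,831 + $2,600 + $4,091 + $9,309 + $3,593 + $14,121 = $37,545 (under)
Week 13–Week 18: $2,600 + $4,091 + $9,309 + $3,593 + $14,121 + $11,536 = $45,250 (under)
Week 14–Week 19: $4,091 + $9,309 + $3,593 + $14,121 + $11,536 + $6,408 = $49,058 (under)
Week 15–Week 20: $9,309 + $3,593 + $14,121 + $11,536 + $6,408 + $688 = $45,655 (under)
Week 16–Week 21: $3,593 + $14,121 + $11,536 + $6,408 + $688 + $916 = $37,262 (under)
Week 17–Week 22: $14,121 + $11,536 + $6,408 + $688 + $916 + $300 = $33,969 (under)
Week 18–Week 23: $11,536 + $6,408 + $688 + $916 + $300 + $7,329 = $27,177 (under)
No window exceeds $53,600.

No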